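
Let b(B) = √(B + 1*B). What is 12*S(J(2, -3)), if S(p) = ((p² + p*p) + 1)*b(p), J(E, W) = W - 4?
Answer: 1188*I*√14 ≈ 4445.1*I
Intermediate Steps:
b(B) = √2*√B (b(B) = √(B + B) = √(2*B) = √2*√B)
J(E, W) = -4 + W
S(p) = √2*√p*(1 + 2*p²) (S(p) = ((p² + p*p) + 1)*(√2*√p) = ((p² + p²) + 1)*(√2*√p) = (2*p² + 1)*(√2*√p) = (1 + 2*p²)*(√2*√p) = √2*√p*(1 + 2*p²))
12*S(J(2, -3)) = 12*(√2*√(-4 - 3)*(1 + 2*(-4 - 3)²)) = 12*(√2*√(-7)*(1 + 2*(-7)²)) = 12*(√2*(I*√7)*(1 + 2*49)) = 12*(√2*(I*√7)*(1 + 98)) = 12*(√2*(I*√7)*99) = 12*(99*I*√14) = 1188*I*√14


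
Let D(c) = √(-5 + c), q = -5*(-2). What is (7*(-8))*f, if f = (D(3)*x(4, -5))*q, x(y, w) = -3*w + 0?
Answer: -8400*I*√2 ≈ -11879.0*I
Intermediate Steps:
q = 10
x(y, w) = -3*w
f = 150*I*√2 (f = (√(-5 + 3)*(-3*(-5)))*10 = (√(-2)*15)*10 = ((I*√2)*15)*10 = (15*I*√2)*10 = 150*I*√2 ≈ 212.13*I)
(7*(-8))*f = (7*(-8))*(150*I*√2) = -8400*I*√2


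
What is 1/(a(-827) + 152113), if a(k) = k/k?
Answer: 1/152114 ≈ 6.5740e-6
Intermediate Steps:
a(k) = 1
1/(a(-827) + 152113) = 1/(1 + 152113) = 1/152114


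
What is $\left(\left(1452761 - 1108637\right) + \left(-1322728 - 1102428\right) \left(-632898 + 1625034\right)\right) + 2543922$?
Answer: $-2406081685170$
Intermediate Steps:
$\left(\left(1452761 - 1108637\right) + \left(-1322728 - 1102428\right) \left(-632898 + 1625034\right)\right) + 2543922 = \left(\left(1452761 - 1108637\right) - 2406084573216\right) + 2543922 = \left(344124 - 2406084573216\right) + 2543922 = -2406084229092 + 2543922 = -2406081685170$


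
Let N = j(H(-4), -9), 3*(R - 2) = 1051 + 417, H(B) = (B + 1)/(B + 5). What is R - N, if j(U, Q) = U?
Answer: 1483/3 ≈ 494.33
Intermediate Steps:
H(B) = (1 + B)/(5 + B)
R = 1474/3 (R = 2 + (1051 + 417)/3 = 2 + (1/3)*1468 = 2 + 1468/3 = 1474/3 ≈ 491.33)
N = -3 (N = (1 - 4)/(5 - 4) = -3/1 = 1*(-3) = -3)
R - N = 1474/3 - 1*(-3) = 1474/3 + 3 = 1483/3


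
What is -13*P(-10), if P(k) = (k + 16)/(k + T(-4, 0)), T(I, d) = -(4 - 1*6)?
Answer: 39/4 ≈ 9.7500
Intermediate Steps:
T(I, d) = 2 (T(I, d) = -(4 - 6) = -1*(-2) = 2)
P(k) = (16 + k)/(2 + k) (P(k) = (k + 16)/(k + 2) = (16 + k)/(2 + k))
-13*P(-10) = -13*(16 - 10)/(2 - 10) = -13*6/(-8) = -(-13)*6/8 = -13*(-¾) = 39/4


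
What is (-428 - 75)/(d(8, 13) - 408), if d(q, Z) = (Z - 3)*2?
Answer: 503/388 ≈ 1.2964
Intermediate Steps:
d(q, Z) = -6 + 2*Z (d(q, Z) = (-3 + Z)*2 = -6 + 2*Z)
(-428 - 75)/(d(8, 13) - 408) = (-428 - 75)/((-6 + 2*13) - 408) = -503/((-6 + 26) - 408) = -503/(20 - 408) = -503/(-388) = -503*(-1/388) = 503/388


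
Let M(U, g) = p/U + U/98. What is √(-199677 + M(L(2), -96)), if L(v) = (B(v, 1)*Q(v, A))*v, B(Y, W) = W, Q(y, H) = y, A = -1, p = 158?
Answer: I*√39128942/14 ≈ 446.81*I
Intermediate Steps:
L(v) = v² (L(v) = (1*v)*v = v*v = v²)
M(U, g) = 158/U + U/98
√(-199677 + M(L(2), -96)) = √(-199677 + (158/(2²) + (1/98)*2²)) = √(-199677 + (158/4 + (1/98)*4)) = √(-199677 + (158*(¼) + 2/49)) = √(-199677 + (79/2 + 2/49)) = √(-199677 + 3875/98) = √(-19564471/98) = I*√39128942/14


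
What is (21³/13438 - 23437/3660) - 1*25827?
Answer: -635266229153/24591540 ≈ -25833.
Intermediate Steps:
(21³/13438 - 23437/3660) - 1*25827 = (9261*(1/13438) - 23437*1/3660) - 25827 = (9261/13438 - 23437/3660) - 25827 = -140525573/24591540 - 25827 = -635266229153/24591540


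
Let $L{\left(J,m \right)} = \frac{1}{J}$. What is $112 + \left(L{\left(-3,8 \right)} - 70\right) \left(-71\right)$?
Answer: $\frac{15317}{3} \approx 5105.7$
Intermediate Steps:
$112 + \left(L{\left(-3,8 \right)} - 70\right) \left(-71\right) = 112 + \left(\frac{1}{-3} - 70\right) \left(-71\right) = 112 + \left(- \frac{1}{3} - 70\right) \left(-71\right) = 112 - - \frac{14981}{3} = 112 + \frac{14981}{3} = \frac{15317}{3}$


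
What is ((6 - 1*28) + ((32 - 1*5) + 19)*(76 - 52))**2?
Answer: 1170724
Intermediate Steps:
((6 - 1*28) + ((32 - 1*5) + 19)*(76 - 52))**2 = ((6 - 28) + ((32 - 5) + 19)*24)**2 = (-22 + (27 + 19)*24)**2 = (-22 + 46*24)**2 = (-22 + 1104)**2 = 1082**2 = 1170724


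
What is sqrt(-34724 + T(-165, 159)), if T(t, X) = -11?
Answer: I*sqrt(34735) ≈ 186.37*I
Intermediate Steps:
sqrt(-34724 + T(-165, 159)) = sqrt(-34724 - 11) = sqrt(-34735) = I*sqrt(34735)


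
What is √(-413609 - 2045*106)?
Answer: I*√630379 ≈ 793.96*I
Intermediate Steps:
√(-413609 - 2045*106) = √(-413609 - 216770) = √(-630379) = I*√630379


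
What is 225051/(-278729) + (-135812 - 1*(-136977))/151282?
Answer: -33721446097/42166680578 ≈ -0.79972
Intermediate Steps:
225051/(-278729) + (-135812 - 1*(-136977))/151282 = 225051*(-1/278729) + (-135812 + 136977)*(1/151282) = -225051/278729 + 1165*(1/151282) = -225051/278729 + 1165/151282 = -33721446097/42166680578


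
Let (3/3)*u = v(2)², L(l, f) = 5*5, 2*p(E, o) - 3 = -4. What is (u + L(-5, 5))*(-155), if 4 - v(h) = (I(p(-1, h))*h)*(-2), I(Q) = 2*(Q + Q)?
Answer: -6355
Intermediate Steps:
p(E, o) = -½ (p(E, o) = 3/2 + (½)*(-4) = 3/2 - 2 = -½)
I(Q) = 4*Q (I(Q) = 2*(2*Q) = 4*Q)
v(h) = 4 - 4*h (v(h) = 4 - (4*(-½))*h*(-2) = 4 - (-2*h)*(-2) = 4 - 4*h)
L(l, f) = 25
u = 16 (u = (4 - 4*2)² = (4 - 8)² = (-4)² = 16)
(u + L(-5, 5))*(-155) = (16 + 25)*(-155) = 41*(-155) = -6355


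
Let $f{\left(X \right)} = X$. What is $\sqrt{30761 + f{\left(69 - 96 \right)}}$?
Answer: $11 \sqrt{254} \approx 175.31$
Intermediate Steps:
$\sqrt{30761 + f{\left(69 - 96 \right)}} = \sqrt{30761 + \left(69 - 96\right)} = \sqrt{30761 - 27} = \sqrt{30734} = 11 \sqrt{254}$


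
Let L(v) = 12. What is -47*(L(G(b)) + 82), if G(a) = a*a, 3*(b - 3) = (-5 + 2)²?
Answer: -4418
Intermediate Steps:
b = 6 (b = 3 + (-5 + 2)²/3 = 3 + (⅓)*(-3)² = 3 + (⅓)*9 = 3 + 3 = 6)
G(a) = a²
-47*(L(G(b)) + 82) = -47*(12 + 82) = -47*94 = -4418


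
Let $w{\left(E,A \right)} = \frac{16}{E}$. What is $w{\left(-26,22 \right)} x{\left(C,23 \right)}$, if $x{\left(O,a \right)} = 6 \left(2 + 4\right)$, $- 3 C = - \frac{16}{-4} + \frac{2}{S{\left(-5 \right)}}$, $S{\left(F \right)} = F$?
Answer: $- \frac{288}{13} \approx -22.154$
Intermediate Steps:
$C = - \frac{6}{5}$ ($C = - \frac{- \frac{16}{-4} + \frac{2}{-5}}{3} = - \frac{\left(-16\right) \left(- \frac{1}{4}\right) + 2 \left(- \frac{1}{5}\right)}{3} = - \frac{4 - \frac{2}{5}}{3} = \left(- \frac{1}{3}\right) \frac{18}{5} = - \frac{6}{5} \approx -1.2$)
$x{\left(O,a \right)} = 36$ ($x{\left(O,a \right)} = 6 \cdot 6 = 36$)
$w{\left(-26,22 \right)} x{\left(C,23 \right)} = \frac{16}{-26} \cdot 36 = 16 \left(- \frac{1}{26}\right) 36 = \left(- \frac{8}{13}\right) 36 = - \frac{288}{13}$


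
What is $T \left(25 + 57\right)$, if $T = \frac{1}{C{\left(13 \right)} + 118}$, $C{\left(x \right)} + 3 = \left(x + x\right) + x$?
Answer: $\frac{41}{77} \approx 0.53247$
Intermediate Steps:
$C{\left(x \right)} = -3 + 3 x$ ($C{\left(x \right)} = -3 + \left(\left(x + x\right) + x\right) = -3 + \left(2 x + x\right) = -3 + 3 x$)
$T = \frac{1}{154}$ ($T = \frac{1}{\left(-3 + 3 \cdot 13\right) + 118} = \frac{1}{\left(-3 + 39\right) + 118} = \frac{1}{36 + 118} = \frac{1}{154} \approx 0.0064935$)
$T \left(25 + 57\right) = \frac{25 + 57}{154} = \frac{1}{154} \cdot 82 = \frac{41}{77}$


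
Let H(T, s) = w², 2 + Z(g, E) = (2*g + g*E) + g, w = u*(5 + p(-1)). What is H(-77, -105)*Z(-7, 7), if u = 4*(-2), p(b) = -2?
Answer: -41472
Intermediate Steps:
u = -8
w = -24 (w = -8*(5 - 2) = -8*3 = -24)
Z(g, E) = -2 + 3*g + E*g (Z(g, E) = -2 + ((2*g + g*E) + g) = -2 + ((2*g + E*g) + g) = -2 + (3*g + E*g) = -2 + 3*g + E*g)
H(T, s) = 576 (H(T, s) = (-24)² = 576)
H(-77, -105)*Z(-7, 7) = 576*(-2 + 3*(-7) + 7*(-7)) = 576*(-2 - 21 - 49) = 576*(-72) = -41472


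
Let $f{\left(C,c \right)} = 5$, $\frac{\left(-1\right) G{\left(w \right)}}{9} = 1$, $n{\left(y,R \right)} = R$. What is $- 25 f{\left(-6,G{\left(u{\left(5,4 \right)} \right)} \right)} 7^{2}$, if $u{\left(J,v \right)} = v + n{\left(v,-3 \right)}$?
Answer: $-6125$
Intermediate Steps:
$u{\left(J,v \right)} = -3 + v$ ($u{\left(J,v \right)} = v - 3 = -3 + v$)
$G{\left(w \right)} = -9$ ($G{\left(w \right)} = \left(-9\right) 1 = -9$)
$- 25 f{\left(-6,G{\left(u{\left(5,4 \right)} \right)} \right)} 7^{2} = \left(-25\right) 5 \cdot 7^{2} = \left(-125\right) 49 = -6125$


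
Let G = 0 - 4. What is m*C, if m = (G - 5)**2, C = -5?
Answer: -405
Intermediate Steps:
G = -4
m = 81 (m = (-4 - 5)**2 = (-9)**2 = 81)
m*C = 81*(-5) = -405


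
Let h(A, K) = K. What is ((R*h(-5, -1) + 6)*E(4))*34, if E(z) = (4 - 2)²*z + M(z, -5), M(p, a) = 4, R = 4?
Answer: 1360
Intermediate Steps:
E(z) = 4 + 4*z (E(z) = (4 - 2)²*z + 4 = 2²*z + 4 = 4*z + 4 = 4 + 4*z)
((R*h(-5, -1) + 6)*E(4))*34 = ((4*(-1) + 6)*(4 + 4*4))*34 = ((-4 + 6)*(4 + 16))*34 = (2*20)*34 = 40*34 = 1360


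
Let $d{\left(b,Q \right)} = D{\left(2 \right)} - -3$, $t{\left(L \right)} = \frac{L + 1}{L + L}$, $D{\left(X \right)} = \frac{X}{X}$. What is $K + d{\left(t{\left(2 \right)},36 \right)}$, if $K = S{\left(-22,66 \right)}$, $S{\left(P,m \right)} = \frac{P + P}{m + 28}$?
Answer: $\frac{166}{47} \approx 3.5319$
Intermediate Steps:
$S{\left(P,m \right)} = \frac{2 P}{28 + m}$
$K = - \frac{22}{47}$ ($K = 2 \left(-22\right) \frac{1}{28 + 66} = 2 \left(-22\right) \frac{1}{94} = - \frac{22}{47} \approx -0.46809$)
$D{\left(X \right)} = 1$
$t{\left(L \right)} = \frac{1 + L}{2 L}$
$d{\left(b,Q \right)} = 4$ ($d{\left(b,Q \right)} = 1 - -3 = 1 + 3 = 4$)
$K + d{\left(t{\left(2 \right)},36 \right)} = - \frac{22}{47} + 4 = \frac{166}{47}$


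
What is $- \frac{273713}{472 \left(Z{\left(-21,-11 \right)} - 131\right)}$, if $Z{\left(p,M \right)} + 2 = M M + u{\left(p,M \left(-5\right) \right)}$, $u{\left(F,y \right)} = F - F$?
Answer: $\frac{273713}{5664} \approx 48.325$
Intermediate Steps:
$u{\left(F,y \right)} = 0$
$Z{\left(p,M \right)} = -2 + M^{2}$ ($Z{\left(p,M \right)} = -2 + \left(M M + 0\right) = -2 + \left(M^{2} + 0\right) = -2 + M^{2}$)
$- \frac{273713}{472 \left(Z{\left(-21,-11 \right)} - 131\right)} = - \frac{273713}{472 \left(\left(-2 + \left(-11\right)^{2}\right) - 131\right)} = - \frac{273713}{472 \left(\left(-2 + 121\right) - 131\right)} = - \frac{273713}{472 \left(119 - 131\right)} = - \frac{273713}{472 \left(-12\right)} = - \frac{273713}{-5664} = \left(-273713\right) \left(- \frac{1}{5664}\right) = \frac{273713}{5664}$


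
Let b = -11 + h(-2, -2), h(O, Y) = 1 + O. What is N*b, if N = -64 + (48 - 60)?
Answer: 912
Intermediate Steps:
b = -12 (b = -11 + (1 - 2) = -11 - 1 = -12)
N = -76 (N = -64 - 12 = -76)
N*b = -76*(-12) = 912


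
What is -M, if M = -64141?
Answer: 64141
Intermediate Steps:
-M = -1*(-64141) = 64141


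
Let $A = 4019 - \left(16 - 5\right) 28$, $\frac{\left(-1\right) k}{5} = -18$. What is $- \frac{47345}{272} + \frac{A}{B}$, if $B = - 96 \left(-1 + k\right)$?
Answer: $- \frac{496967}{2848} \approx -174.5$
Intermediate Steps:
$k = 90$ ($k = \left(-5\right) \left(-18\right) = 90$)
$B = -8544$ ($B = - 96 \left(-1 + 90\right) = \left(-96\right) 89 = -8544$)
$A = 3711$ ($A = 4019 - 11 \cdot 28 = 4019 - 308 = 3711$)
$- \frac{47345}{272} + \frac{A}{B} = - \frac{47345}{272} + \frac{3711}{-8544} = \left(-47345\right) \frac{1}{272} + 3711 \left(- \frac{1}{8544}\right) = - \frac{2785}{16} - \frac{1237}{2848} = - \frac{496967}{2848}$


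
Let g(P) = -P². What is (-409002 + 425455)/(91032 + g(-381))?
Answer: -16453/54129 ≈ -0.30396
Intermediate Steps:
(-409002 + 425455)/(91032 + g(-381)) = (-409002 + 425455)/(91032 - 1*(-381)²) = 16453/(91032 - 1*145161) = 16453/(91032 - 145161) = 16453/(-54129) = 16453*(-1/54129) = -16453/54129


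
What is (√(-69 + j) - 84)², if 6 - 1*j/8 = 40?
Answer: (84 - I*√341)² ≈ 6715.0 - 3102.3*I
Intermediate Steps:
j = -272 (j = 48 - 8*40 = 48 - 320 = -272)
(√(-69 + j) - 84)² = (√(-69 - 272) - 84)² = (√(-341) - 84)² = (I*√341 - 84)² = (-84 + I*√341)²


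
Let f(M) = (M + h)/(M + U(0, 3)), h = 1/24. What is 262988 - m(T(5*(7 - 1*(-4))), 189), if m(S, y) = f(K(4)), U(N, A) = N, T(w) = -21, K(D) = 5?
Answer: 31558439/120 ≈ 2.6299e+5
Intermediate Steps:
h = 1/24 ≈ 0.041667
f(M) = (1/24 + M)/M (f(M) = (M + 1/24)/(M + 0) = (1/24 + M)/M)
m(S, y) = 121/120 (m(S, y) = (1/24 + 5)/5 = (⅕)*(121/24) = 121/120)
262988 - m(T(5*(7 - 1*(-4))), 189) = 262988 - 1*121/120 = 262988 - 121/120 = 31558439/120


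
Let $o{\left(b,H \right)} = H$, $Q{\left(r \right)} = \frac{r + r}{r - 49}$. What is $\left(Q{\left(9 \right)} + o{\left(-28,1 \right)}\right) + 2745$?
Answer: $\frac{54911}{20} \approx 2745.6$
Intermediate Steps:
$Q{\left(r \right)} = \frac{2 r}{-49 + r}$
$\left(Q{\left(9 \right)} + o{\left(-28,1 \right)}\right) + 2745 = \left(2 \cdot 9 \frac{1}{-49 + 9} + 1\right) + 2745 = \left(2 \cdot 9 \frac{1}{-40} + 1\right) + 2745 = \left(2 \cdot 9 \left(- \frac{1}{40}\right) + 1\right) + 2745 = \left(- \frac{9}{20} + 1\right) + 2745 = \frac{11}{20} + 2745 = \frac{54911}{20}$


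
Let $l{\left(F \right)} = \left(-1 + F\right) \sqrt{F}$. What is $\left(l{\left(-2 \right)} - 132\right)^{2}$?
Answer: $17406 + 792 i \sqrt{2} \approx 17406.0 + 1120.1 i$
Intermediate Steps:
$l{\left(F \right)} = \sqrt{F} \left(-1 + F\right)$
$\left(l{\left(-2 \right)} - 132\right)^{2} = \left(\sqrt{-2} \left(-1 - 2\right) - 132\right)^{2} = \left(i \sqrt{2} \left(-3\right) - 132\right)^{2} = \left(- 3 i \sqrt{2} - 132\right)^{2} = \left(-132 - 3 i \sqrt{2}\right)^{2}$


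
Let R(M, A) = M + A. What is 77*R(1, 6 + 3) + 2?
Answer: 772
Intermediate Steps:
R(M, A) = A + M
77*R(1, 6 + 3) + 2 = 77*((6 + 3) + 1) + 2 = 77*(9 + 1) + 2 = 77*10 + 2 = 770 + 2 = 772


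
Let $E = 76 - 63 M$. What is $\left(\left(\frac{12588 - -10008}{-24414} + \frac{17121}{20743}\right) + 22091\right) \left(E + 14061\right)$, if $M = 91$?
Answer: $\frac{15669628771941232}{84403267} \approx 1.8565 \cdot 10^{8}$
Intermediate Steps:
$E = -5657$ ($E = 76 - 5733 = -5657$)
$\left(\left(\frac{12588 - -10008}{-24414} + \frac{17121}{20743}\right) + 22091\right) \left(E + 14061\right) = \left(\left(\frac{12588 - -10008}{-24414} + \frac{17121}{20743}\right) + 22091\right) \left(-5657 + 14061\right) = \left(\left(\left(12588 + 10008\right) \left(- \frac{1}{24414}\right) + 17121 \cdot \frac{1}{20743}\right) + 22091\right) 8404 = \left(\left(22596 \left(- \frac{1}{24414}\right) + \frac{17121}{20743}\right) + 22091\right) 8404 = \left(\left(- \frac{3766}{4069} + \frac{17121}{20743}\right) + 22091\right) 8404 = \left(- \frac{8452789}{84403267} + 22091\right) 8404 = \frac{1864544118508}{84403267} \cdot 8404 = \frac{15669628771941232}{84403267}$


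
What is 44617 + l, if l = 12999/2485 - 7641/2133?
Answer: 1251330003/28045 ≈ 44619.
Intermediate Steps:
l = 46238/28045 (l = 12999*(1/2485) - 7641*1/2133 = 1857/355 - 283/79 = 46238/28045 ≈ 1.6487)
44617 + l = 44617 + 46238/28045 = 1251330003/28045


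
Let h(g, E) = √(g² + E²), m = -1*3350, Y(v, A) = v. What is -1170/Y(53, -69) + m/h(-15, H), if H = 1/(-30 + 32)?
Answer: -1170/53 - 6700*√901/901 ≈ -245.28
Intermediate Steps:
H = ½ (H = 1/2 = ½ ≈ 0.50000)
m = -3350
h(g, E) = √(E² + g²)
-1170/Y(53, -69) + m/h(-15, H) = -1170/53 - 3350/√((½)² + (-15)²) = -1170*1/53 - 3350/√(¼ + 225) = -1170/53 - 3350*2*√901/901 = -1170/53 - 6700*√901/901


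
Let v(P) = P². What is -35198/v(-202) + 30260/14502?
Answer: 181071911/147934902 ≈ 1.2240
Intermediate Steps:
-35198/v(-202) + 30260/14502 = -35198/((-202)²) + 30260/14502 = -35198/40804 + 30260*(1/14502) = -35198*1/40804 + 15130/7251 = -17599/20402 + 15130/7251 = 181071911/147934902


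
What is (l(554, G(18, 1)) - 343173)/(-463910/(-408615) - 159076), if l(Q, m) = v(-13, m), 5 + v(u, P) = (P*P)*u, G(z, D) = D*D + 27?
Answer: 14439228255/6500037583 ≈ 2.2214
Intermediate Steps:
G(z, D) = 27 + D**2 (G(z, D) = D**2 + 27 = 27 + D**2)
v(u, P) = -5 + u*P**2 (v(u, P) = -5 + (P*P)*u = -5 + P**2*u = -5 + u*P**2)
l(Q, m) = -5 - 13*m**2
(l(554, G(18, 1)) - 343173)/(-463910/(-408615) - 159076) = ((-5 - 13*(27 + 1**2)**2) - 343173)/(-463910/(-408615) - 159076) = ((-5 - 13*(27 + 1)**2) - 343173)/(-463910*(-1/408615) - 159076) = ((-5 - 13*28**2) - 343173)/(92782/81723 - 159076) = ((-5 - 13*784) - 343173)/(-13000075166/81723) = ((-5 - 10192) - 343173)*(-81723/13000075166) = (-10197 - 343173)*(-81723/13000075166) = -353370*(-81723/13000075166) = 14439228255/6500037583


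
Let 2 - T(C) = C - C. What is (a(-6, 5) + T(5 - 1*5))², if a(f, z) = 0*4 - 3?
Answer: 1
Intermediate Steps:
T(C) = 2 (T(C) = 2 - (C - C) = 2 - 1*0 = 2 + 0 = 2)
a(f, z) = -3 (a(f, z) = 0 - 3 = -3)
(a(-6, 5) + T(5 - 1*5))² = (-3 + 2)² = (-1)² = 1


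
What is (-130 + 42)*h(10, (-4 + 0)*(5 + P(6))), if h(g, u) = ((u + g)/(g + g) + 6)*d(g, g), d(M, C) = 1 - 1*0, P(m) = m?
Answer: -1892/5 ≈ -378.40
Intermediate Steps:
d(M, C) = 1 (d(M, C) = 1 + 0 = 1)
h(g, u) = 6 + (g + u)/(2*g) (h(g, u) = ((u + g)/(g + g) + 6)*1 = ((g + u)/((2*g)) + 6)*1 = ((g + u)*(1/(2*g)) + 6)*1 = ((g + u)/(2*g) + 6)*1 = (6 + (g + u)/(2*g))*1 = 6 + (g + u)/(2*g))
(-130 + 42)*h(10, (-4 + 0)*(5 + P(6))) = (-130 + 42)*((½)*((-4 + 0)*(5 + 6) + 13*10)/10) = -44*(-4*11 + 130)/10 = -44*(-44 + 130)/10 = -44*86/10 = -88*43/10 = -1892/5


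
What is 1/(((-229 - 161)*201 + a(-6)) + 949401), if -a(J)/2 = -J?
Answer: 1/870999 ≈ 1.1481e-6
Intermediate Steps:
a(J) = 2*J (a(J) = -(-2)*J = 2*J)
1/(((-229 - 161)*201 + a(-6)) + 949401) = 1/(((-229 - 161)*201 + 2*(-6)) + 949401) = 1/((-390*201 - 12) + 949401) = 1/((-78390 - 12) + 949401) = 1/(-78402 + 949401) = 1/870999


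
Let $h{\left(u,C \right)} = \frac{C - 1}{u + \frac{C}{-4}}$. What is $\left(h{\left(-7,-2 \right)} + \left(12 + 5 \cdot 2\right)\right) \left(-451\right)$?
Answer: $- \frac{131692}{13} \approx -10130.0$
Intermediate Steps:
$h{\left(u,C \right)} = \frac{-1 + C}{u - \frac{C}{4}}$ ($h{\left(u,C \right)} = \frac{-1 + C}{u + C \left(- \frac{1}{4}\right)} = \frac{-1 + C}{u - \frac{C}{4}}$)
$\left(h{\left(-7,-2 \right)} + \left(12 + 5 \cdot 2\right)\right) \left(-451\right) = \left(\frac{4 \left(1 - -2\right)}{-2 - -28} + \left(12 + 5 \cdot 2\right)\right) \left(-451\right) = \left(\frac{4 \left(1 + 2\right)}{-2 + 28} + \left(12 + 10\right)\right) \left(-451\right) = \left(4 \cdot \frac{1}{26} \cdot 3 + 22\right) \left(-451\right) = \left(\frac{6}{13} + 22\right) \left(-451\right) = \frac{292}{13} \left(-451\right) = - \frac{131692}{13}$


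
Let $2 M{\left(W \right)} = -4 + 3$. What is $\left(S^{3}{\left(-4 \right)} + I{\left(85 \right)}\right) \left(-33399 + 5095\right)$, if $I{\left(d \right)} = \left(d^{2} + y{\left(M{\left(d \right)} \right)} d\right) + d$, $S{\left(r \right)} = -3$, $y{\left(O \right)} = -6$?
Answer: $-191702992$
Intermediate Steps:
$M{\left(W \right)} = - \frac{1}{2}$ ($M{\left(W \right)} = \frac{-4 + 3}{2} = \frac{1}{2} \left(-1\right) = - \frac{1}{2}$)
$I{\left(d \right)} = d^{2} - 5 d$ ($I{\left(d \right)} = \left(d^{2} - 6 d\right) + d = d^{2} - 5 d$)
$\left(S^{3}{\left(-4 \right)} + I{\left(85 \right)}\right) \left(-33399 + 5095\right) = \left(\left(-3\right)^{3} + 85 \left(-5 + 85\right)\right) \left(-33399 + 5095\right) = \left(-27 + 85 \cdot 80\right) \left(-28304\right) = \left(-27 + 6800\right) \left(-28304\right) = 6773 \left(-28304\right) = -191702992$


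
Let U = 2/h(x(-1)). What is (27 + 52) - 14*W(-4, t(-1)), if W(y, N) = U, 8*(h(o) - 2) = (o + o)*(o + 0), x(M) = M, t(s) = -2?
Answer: 599/9 ≈ 66.556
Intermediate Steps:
h(o) = 2 + o²/4 (h(o) = 2 + ((o + o)*(o + 0))/8 = 2 + ((2*o)*o)/8 = 2 + (2*o²)/8 = 2 + o²/4)
U = 8/9 (U = 2/(2 + (¼)*(-1)²) = 2/(2 + (¼)*1) = 2/(2 + ¼) = 2/(9/4) = 2*(4/9) = 8/9 ≈ 0.88889)
W(y, N) = 8/9
(27 + 52) - 14*W(-4, t(-1)) = (27 + 52) - 14*8/9 = 79 - 112/9 = 599/9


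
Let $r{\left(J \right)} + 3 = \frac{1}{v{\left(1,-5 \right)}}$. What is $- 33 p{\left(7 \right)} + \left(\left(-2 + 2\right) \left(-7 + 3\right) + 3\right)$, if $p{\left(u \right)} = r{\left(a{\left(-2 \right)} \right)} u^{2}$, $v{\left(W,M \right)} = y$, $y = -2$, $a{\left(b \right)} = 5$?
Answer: $\frac{11325}{2} \approx 5662.5$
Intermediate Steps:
$v{\left(W,M \right)} = -2$
$r{\left(J \right)} = - \frac{7}{2}$ ($r{\left(J \right)} = -3 + \frac{1}{-2} = -3 - \frac{1}{2} = - \frac{7}{2}$)
$p{\left(u \right)} = - \frac{7 u^{2}}{2}$
$- 33 p{\left(7 \right)} + \left(\left(-2 + 2\right) \left(-7 + 3\right) + 3\right) = - 33 \left(- \frac{7 \cdot 7^{2}}{2}\right) + \left(\left(-2 + 2\right) \left(-7 + 3\right) + 3\right) = - 33 \left(\left(- \frac{7}{2}\right) 49\right) + \left(0 \left(-4\right) + 3\right) = \left(-33\right) \left(- \frac{343}{2}\right) + \left(0 + 3\right) = \frac{11319}{2} + 3 = \frac{11325}{2}$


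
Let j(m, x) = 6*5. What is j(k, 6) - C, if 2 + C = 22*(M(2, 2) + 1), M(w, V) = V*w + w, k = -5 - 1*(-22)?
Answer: -122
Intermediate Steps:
k = 17 (k = -5 + 22 = 17)
j(m, x) = 30
M(w, V) = w + V*w
C = 152 (C = -2 + 22*(2*(1 + 2) + 1) = -2 + 22*(2*3 + 1) = -2 + 22*(6 + 1) = -2 + 22*7 = -2 + 154 = 152)
j(k, 6) - C = 30 - 1*152 = 30 - 152 = -122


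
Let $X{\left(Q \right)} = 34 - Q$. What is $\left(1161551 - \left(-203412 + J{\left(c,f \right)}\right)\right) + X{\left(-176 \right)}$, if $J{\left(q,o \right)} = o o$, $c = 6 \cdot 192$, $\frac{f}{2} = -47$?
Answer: $1356337$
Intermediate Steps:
$f = -94$ ($f = 2 \left(-47\right) = -94$)
$c = 1152$
$J{\left(q,o \right)} = o^{2}$
$\left(1161551 - \left(-203412 + J{\left(c,f \right)}\right)\right) + X{\left(-176 \right)} = \left(1161551 + \left(203412 - \left(-94\right)^{2}\right)\right) + \left(34 - -176\right) = \left(1161551 + \left(203412 - 8836\right)\right) + \left(34 + 176\right) = \left(1161551 + \left(203412 - 8836\right)\right) + 210 = \left(1161551 + 194576\right) + 210 = 1356127 + 210 = 1356337$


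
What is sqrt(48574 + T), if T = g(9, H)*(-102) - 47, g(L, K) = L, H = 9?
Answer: sqrt(47609) ≈ 218.19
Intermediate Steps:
T = -965 (T = 9*(-102) - 47 = -918 - 47 = -965)
sqrt(48574 + T) = sqrt(48574 - 965) = sqrt(47609)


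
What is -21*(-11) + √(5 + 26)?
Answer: 231 + √31 ≈ 236.57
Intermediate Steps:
-21*(-11) + √(5 + 26) = 231 + √31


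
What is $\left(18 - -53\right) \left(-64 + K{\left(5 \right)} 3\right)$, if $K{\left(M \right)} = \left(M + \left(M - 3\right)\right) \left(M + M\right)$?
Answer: $10366$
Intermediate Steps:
$K{\left(M \right)} = 2 M \left(-3 + 2 M\right)$ ($K{\left(M \right)} = \left(M + \left(-3 + M\right)\right) 2 M = \left(-3 + 2 M\right) 2 M = 2 M \left(-3 + 2 M\right)$)
$\left(18 - -53\right) \left(-64 + K{\left(5 \right)} 3\right) = \left(18 - -53\right) \left(-64 + 2 \cdot 5 \left(-3 + 2 \cdot 5\right) 3\right) = \left(18 + 53\right) \left(-64 + 2 \cdot 5 \left(-3 + 10\right) 3\right) = 71 \left(-64 + 2 \cdot 5 \cdot 7 \cdot 3\right) = 71 \left(-64 + 70 \cdot 3\right) = 71 \left(-64 + 210\right) = 71 \cdot 146 = 10366$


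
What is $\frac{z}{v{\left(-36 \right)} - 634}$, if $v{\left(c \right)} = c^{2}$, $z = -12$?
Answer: $- \frac{6}{331} \approx -0.018127$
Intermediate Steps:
$\frac{z}{v{\left(-36 \right)} - 634} = \frac{1}{\left(-36\right)^{2} - 634} \left(-12\right) = \frac{1}{1296 - 634} \left(-12\right) = \frac{1}{662} \left(-12\right) = - \frac{6}{331}$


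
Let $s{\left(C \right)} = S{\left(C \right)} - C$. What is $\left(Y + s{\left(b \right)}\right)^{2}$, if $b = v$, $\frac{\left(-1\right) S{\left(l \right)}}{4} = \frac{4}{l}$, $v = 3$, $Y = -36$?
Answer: $\frac{17689}{9} \approx 1965.4$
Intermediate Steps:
$S{\left(l \right)} = - \frac{16}{l}$ ($S{\left(l \right)} = - 4 \frac{4}{l} = - \frac{16}{l}$)
$b = 3$
$s{\left(C \right)} = - C - \frac{16}{C}$ ($s{\left(C \right)} = - \frac{16}{C} - C = - C - \frac{16}{C}$)
$\left(Y + s{\left(b \right)}\right)^{2} = \left(-36 - \left(3 + \frac{16}{3}\right)\right)^{2} = \left(-36 - \frac{25}{3}\right)^{2} = \left(- \frac{133}{3}\right)^{2} = \frac{17689}{9}$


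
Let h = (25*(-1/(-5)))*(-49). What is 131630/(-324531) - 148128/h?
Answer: 48039878618/79510095 ≈ 604.20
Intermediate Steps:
h = -245 (h = (25*(-1*(-⅕)))*(-49) = (25*(⅕))*(-49) = 5*(-49) = -245)
131630/(-324531) - 148128/h = 131630/(-324531) - 148128/(-245) = 131630*(-1/324531) - 148128*(-1/245) = -131630/324531 + 148128/245 = 48039878618/79510095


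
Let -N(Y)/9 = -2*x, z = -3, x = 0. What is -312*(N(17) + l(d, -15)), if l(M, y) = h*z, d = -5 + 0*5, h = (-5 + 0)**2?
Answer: 23400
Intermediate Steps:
h = 25 (h = (-5)**2 = 25)
d = -5 (d = -5 + 0 = -5)
N(Y) = 0 (N(Y) = -(-18)*0 = -9*0 = 0)
l(M, y) = -75 (l(M, y) = 25*(-3) = -75)
-312*(N(17) + l(d, -15)) = -312*(0 - 75) = -312*(-75) = 23400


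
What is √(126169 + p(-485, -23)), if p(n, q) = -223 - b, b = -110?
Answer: 2*√31514 ≈ 355.04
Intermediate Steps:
p(n, q) = -113 (p(n, q) = -223 - 1*(-110) = -223 + 110 = -113)
√(126169 + p(-485, -23)) = √(126169 - 113) = √126056 = 2*√31514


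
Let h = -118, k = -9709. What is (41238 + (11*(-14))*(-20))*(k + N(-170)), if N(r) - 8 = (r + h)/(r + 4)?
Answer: -35677718402/83 ≈ -4.2985e+8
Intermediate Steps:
N(r) = 8 + (-118 + r)/(4 + r) (N(r) = 8 + (r - 118)/(r + 4) = 8 + (-118 + r)/(4 + r))
(41238 + (11*(-14))*(-20))*(k + N(-170)) = (41238 + (11*(-14))*(-20))*(-9709 + (-86 + 9*(-170))/(4 - 170)) = (41238 - 154*(-20))*(-9709 + (-86 - 1530)/(-166)) = (41238 + 3080)*(-9709 - 1/166*(-1616)) = 44318*(-9709 + 808/83) = 44318*(-805039/83) = -35677718402/83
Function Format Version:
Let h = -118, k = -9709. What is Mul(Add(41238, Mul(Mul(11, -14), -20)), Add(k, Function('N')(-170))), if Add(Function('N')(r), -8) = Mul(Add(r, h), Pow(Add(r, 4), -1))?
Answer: Rational(-35677718402, 83) ≈ -4.2985e+8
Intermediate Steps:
Function('N')(r) = Add(8, Mul(Pow(Add(4, r), -1), Add(-118, r))) (Function('N')(r) = Add(8, Mul(Add(r, -118), Pow(Add(r, 4), -1))) = Add(8, Mul(Add(-118, r), Pow(Add(4, r), -1))) = Add(8, Mul(Pow(Add(4, r), -1), Add(-118, r))))
Mul(Add(41238, Mul(Mul(11, -14), -20)), Add(k, Function('N')(-170))) = Mul(Add(41238, Mul(Mul(11, -14), -20)), Add(-9709, Mul(Pow(Add(4, -170), -1), Add(-86, Mul(9, -170))))) = Mul(Add(41238, Mul(-154, -20)), Add(-9709, Mul(Pow(-166, -1), Add(-86, -1530)))) = Mul(Add(41238, 3080), Add(-9709, Mul(Rational(-1, 166), -1616))) = Mul(44318, Add(-9709, Rational(808, 83))) = Mul(44318, Rational(-805039, 83)) = Rational(-35677718402, 83)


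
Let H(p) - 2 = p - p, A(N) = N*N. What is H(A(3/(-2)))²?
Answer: 4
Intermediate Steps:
A(N) = N²
H(p) = 2 (H(p) = 2 + (p - p) = 2 + 0 = 2)
H(A(3/(-2)))² = 2² = 4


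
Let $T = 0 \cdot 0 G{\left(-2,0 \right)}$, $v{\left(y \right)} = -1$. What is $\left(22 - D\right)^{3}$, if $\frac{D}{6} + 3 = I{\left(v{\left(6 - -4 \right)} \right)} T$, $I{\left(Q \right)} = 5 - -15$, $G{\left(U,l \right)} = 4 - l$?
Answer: $64000$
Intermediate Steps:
$I{\left(Q \right)} = 20$ ($I{\left(Q \right)} = 5 + 15 = 20$)
$T = 0$ ($T = 0 \cdot 0 \left(4 - 0\right) = 0 \left(4 + 0\right) = 0 \cdot 4 = 0$)
$D = -18$ ($D = -18 + 6 \cdot 20 \cdot 0 = -18 + 6 \cdot 0 = -18 + 0 = -18$)
$\left(22 - D\right)^{3} = \left(22 - -18\right)^{3} = \left(22 + 18\right)^{3} = 40^{3} = 64000$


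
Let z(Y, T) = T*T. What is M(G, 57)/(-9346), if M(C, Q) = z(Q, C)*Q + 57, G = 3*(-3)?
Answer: -2337/4673 ≈ -0.50011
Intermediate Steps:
z(Y, T) = T²
G = -9
M(C, Q) = 57 + Q*C² (M(C, Q) = C²*Q + 57 = Q*C² + 57 = 57 + Q*C²)
M(G, 57)/(-9346) = (57 + 57*(-9)²)/(-9346) = (57 + 57*81)*(-1/9346) = (57 + 4617)*(-1/9346) = 4674*(-1/9346) = -2337/4673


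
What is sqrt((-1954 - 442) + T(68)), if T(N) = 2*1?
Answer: 3*I*sqrt(266) ≈ 48.929*I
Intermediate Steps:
T(N) = 2
sqrt((-1954 - 442) + T(68)) = sqrt((-1954 - 442) + 2) = sqrt(-2396 + 2) = sqrt(-2394) = 3*I*sqrt(266)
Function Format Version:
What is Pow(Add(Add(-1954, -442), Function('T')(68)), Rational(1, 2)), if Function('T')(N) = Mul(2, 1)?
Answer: Mul(3, I, Pow(266, Rational(1, 2))) ≈ Mul(48.929, I)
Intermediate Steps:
Function('T')(N) = 2
Pow(Add(Add(-1954, -442), Function('T')(68)), Rational(1, 2)) = Pow(Add(Add(-1954, -442), 2), Rational(1, 2)) = Pow(Add(-2396, 2), Rational(1, 2)) = Pow(-2394, Rational(1, 2)) = Mul(3, I, Pow(266, Rational(1, 2)))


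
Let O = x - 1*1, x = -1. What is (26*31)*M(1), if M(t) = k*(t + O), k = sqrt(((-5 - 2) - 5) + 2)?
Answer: -806*I*sqrt(10) ≈ -2548.8*I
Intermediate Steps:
O = -2 (O = -1 - 1*1 = -1 - 1 = -2)
k = I*sqrt(10) (k = sqrt((-7 - 5) + 2) = sqrt(-12 + 2) = sqrt(-10) = I*sqrt(10) ≈ 3.1623*I)
M(t) = I*sqrt(10)*(-2 + t) (M(t) = (I*sqrt(10))*(t - 2) = (I*sqrt(10))*(-2 + t) = I*sqrt(10)*(-2 + t))
(26*31)*M(1) = (26*31)*(I*sqrt(10)*(-2 + 1)) = 806*(I*sqrt(10)*(-1)) = 806*(-I*sqrt(10)) = -806*I*sqrt(10)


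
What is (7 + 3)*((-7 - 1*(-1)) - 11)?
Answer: -170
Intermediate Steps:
(7 + 3)*((-7 - 1*(-1)) - 11) = 10*((-7 + 1) - 11) = 10*(-6 - 11) = 10*(-17) = -170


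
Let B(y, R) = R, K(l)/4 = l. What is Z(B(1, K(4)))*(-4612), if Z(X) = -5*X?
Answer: 368960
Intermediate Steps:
K(l) = 4*l
Z(B(1, K(4)))*(-4612) = -20*4*(-4612) = -5*16*(-4612) = -80*(-4612) = 368960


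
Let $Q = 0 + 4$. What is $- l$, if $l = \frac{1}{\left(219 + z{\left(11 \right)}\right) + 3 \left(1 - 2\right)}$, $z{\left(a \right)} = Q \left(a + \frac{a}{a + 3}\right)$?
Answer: $- \frac{7}{1842} \approx -0.0038002$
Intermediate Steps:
$Q = 4$
$z{\left(a \right)} = 4 a + \frac{4 a}{3 + a}$ ($z{\left(a \right)} = 4 \left(a + \frac{a}{a + 3}\right) = 4 \left(a + \frac{a}{3 + a}\right) = 4 a + \frac{4 a}{3 + a}$)
$l = \frac{7}{1842}$ ($l = \frac{1}{\left(219 + 4 \cdot 11 \frac{1}{3 + 11} \left(4 + 11\right)\right) + 3 \left(1 - 2\right)} = \frac{1}{\left(219 + 4 \cdot 11 \cdot \frac{1}{14} \cdot 15\right) + 3 \left(-1\right)} = \frac{1}{\left(219 + 4 \cdot 11 \cdot \frac{1}{14} \cdot 15\right) - 3} = \frac{1}{\left(219 + \frac{330}{7}\right) - 3} = \frac{1}{\frac{1863}{7} - 3} = \frac{1}{\frac{1842}{7}} = \frac{7}{1842} \approx 0.0038002$)
$- l = \left(-1\right) \frac{7}{1842} = - \frac{7}{1842}$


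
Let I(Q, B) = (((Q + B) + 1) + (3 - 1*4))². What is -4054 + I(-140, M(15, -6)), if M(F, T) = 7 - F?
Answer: 17850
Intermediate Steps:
I(Q, B) = (B + Q)² (I(Q, B) = (((B + Q) + 1) + (3 - 4))² = ((1 + B + Q) - 1)² = (B + Q)²)
-4054 + I(-140, M(15, -6)) = -4054 + ((7 - 1*15) - 140)² = -4054 + ((7 - 15) - 140)² = -4054 + (-8 - 140)² = -4054 + (-148)² = -4054 + 21904 = 17850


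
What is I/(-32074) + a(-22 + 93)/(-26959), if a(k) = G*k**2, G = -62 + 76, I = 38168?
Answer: -1646280794/432341483 ≈ -3.8078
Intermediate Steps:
G = 14
a(k) = 14*k**2
I/(-32074) + a(-22 + 93)/(-26959) = 38168/(-32074) + (14*(-22 + 93)**2)/(-26959) = 38168*(-1/32074) + (14*71**2)*(-1/26959) = -19084/16037 + (14*5041)*(-1/26959) = -19084/16037 + 70574*(-1/26959) = -19084/16037 - 70574/26959 = -1646280794/432341483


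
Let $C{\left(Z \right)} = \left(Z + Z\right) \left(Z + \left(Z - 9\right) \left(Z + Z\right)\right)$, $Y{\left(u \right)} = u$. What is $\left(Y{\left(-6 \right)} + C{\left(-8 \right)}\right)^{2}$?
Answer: $17892900$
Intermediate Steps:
$C{\left(Z \right)} = 2 Z \left(Z + 2 Z \left(-9 + Z\right)\right)$ ($C{\left(Z \right)} = 2 Z \left(Z + \left(-9 + Z\right) 2 Z\right) = 2 Z \left(Z + 2 Z \left(-9 + Z\right)\right)$)
$\left(Y{\left(-6 \right)} + C{\left(-8 \right)}\right)^{2} = \left(-6 + \left(-8\right)^{2} \left(-34 + 4 \left(-8\right)\right)\right)^{2} = \left(-6 + 64 \left(-34 - 32\right)\right)^{2} = \left(-6 + 64 \left(-66\right)\right)^{2} = \left(-6 - 4224\right)^{2} = \left(-4230\right)^{2} = 17892900$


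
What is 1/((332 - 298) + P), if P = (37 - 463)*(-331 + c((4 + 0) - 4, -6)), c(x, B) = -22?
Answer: 1/150412 ≈ 6.6484e-6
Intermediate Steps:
P = 150378 (P = (37 - 463)*(-331 - 22) = -426*(-353) = 150378)
1/((332 - 298) + P) = 1/((332 - 298) + 150378) = 1/(34 + 150378) = 1/150412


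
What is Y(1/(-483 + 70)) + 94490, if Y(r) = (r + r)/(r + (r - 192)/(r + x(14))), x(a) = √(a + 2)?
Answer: 1547335737091/16375656 ≈ 94490.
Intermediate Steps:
x(a) = √(2 + a)
Y(r) = 2*r/(r + (-192 + r)/(4 + r)) (Y(r) = (r + r)/(r + (r - 192)/(r + √(2 + 14))) = (2*r)/(r + (-192 + r)/(r + √16)) = (2*r)/(r + (-192 + r)/(r + 4)) = (2*r)/(r + (-192 + r)/(4 + r)) = 2*r/(r + (-192 + r)/(4 + r)))
Y(1/(-483 + 70)) + 94490 = 2*(4 + 1/(-483 + 70))/((-483 + 70)*(-192 + (1/(-483 + 70))² + 5/(-483 + 70))) + 94490 = 2*(4 + 1/(-413))/(-413*(-192 + (1/(-413))² + 5/(-413))) + 94490 = 2*(-1/413)*(4 - 1/413)/(-192 + (-1/413)² + 5*(-1/413)) + 94490 = 2*(-1/413)*(1651/413)/(-192 + 1/170569 - 5/413) + 94490 = 2*(-1/413)*(1651/413)/(-32751312/170569) + 94490 = 2*(-1/413)*(-170569/32751312)*(1651/413) + 94490 = 1651/16375656 + 94490 = 1547335737091/16375656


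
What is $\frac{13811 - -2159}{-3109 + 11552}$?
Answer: $\frac{15970}{8443} \approx 1.8915$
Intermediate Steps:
$\frac{13811 - -2159}{-3109 + 11552} = \frac{13811 + \left(-20162 + 22321\right)}{8443} = \left(13811 + 2159\right) \frac{1}{8443} = 15970 \cdot \frac{1}{8443} = \frac{15970}{8443}$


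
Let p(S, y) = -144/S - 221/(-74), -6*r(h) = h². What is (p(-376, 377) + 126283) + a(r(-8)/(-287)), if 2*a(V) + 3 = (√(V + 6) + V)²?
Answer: 162804943440037/1289157219 + 32*√4475478/741321 ≈ 1.2629e+5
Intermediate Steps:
r(h) = -h²/6
a(V) = -3/2 + (V + √(6 + V))²/2 (a(V) = -3/2 + (√(V + 6) + V)²/2 = -3/2 + (√(6 + V) + V)²/2 = -3/2 + (V + √(6 + V))²/2)
p(S, y) = 221/74 - 144/S (p(S, y) = -144/S - 221*(-1/74) = -144/S + 221/74 = 221/74 - 144/S)
(p(-376, 377) + 126283) + a(r(-8)/(-287)) = ((221/74 - 144/(-376)) + 126283) + (-3/2 + (-⅙*(-8)²/(-287) + √(6 - ⅙*(-8)²/(-287)))²/2) = ((221/74 - 144*(-1/376)) + 126283) + (-3/2 + (-⅙*64*(-1/287) + √(6 - ⅙*64*(-1/287)))²/2) = ((221/74 + 18/47) + 126283) + (-3/2 + (-32/3*(-1/287) + √(6 - 32/3*(-1/287)))²/2) = (11719/3478 + 126283) + (-3/2 + (32/861 + √(6 + 32/861))²/2) = 439223993/3478 + (-3/2 + (32/861 + √(5198/861))²/2) = 439223993/3478 + (-3/2 + (32/861 + √4475478/861)²/2) = 219609388/1739 + (32/861 + √4475478/861)²/2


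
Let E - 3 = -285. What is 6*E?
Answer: -1692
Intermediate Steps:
E = -282 (E = 3 - 285 = -282)
6*E = 6*(-282) = -1692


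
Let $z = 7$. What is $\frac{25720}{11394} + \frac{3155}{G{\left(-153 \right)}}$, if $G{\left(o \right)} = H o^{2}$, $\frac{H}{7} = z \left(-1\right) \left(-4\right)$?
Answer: $\frac{2185991225}{968102604} \approx 2.258$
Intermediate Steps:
$H = 196$ ($H = 7 \cdot 7 \left(-1\right) \left(-4\right) = 7 \left(\left(-7\right) \left(-4\right)\right) = 7 \cdot 28 = 196$)
$G{\left(o \right)} = 196 o^{2}$
$\frac{25720}{11394} + \frac{3155}{G{\left(-153 \right)}} = \frac{25720}{11394} + \frac{3155}{196 \left(-153\right)^{2}} = 25720 \cdot \frac{1}{11394} + \frac{3155}{196 \cdot 23409} = \frac{12860}{5697} + \frac{3155}{4588164} = \frac{2185991225}{968102604}$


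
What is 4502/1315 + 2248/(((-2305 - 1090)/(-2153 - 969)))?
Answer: 264122598/127555 ≈ 2070.7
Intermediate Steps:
4502/1315 + 2248/(((-2305 - 1090)/(-2153 - 969))) = 4502*(1/1315) + 2248/((-3395/(-3122))) = 4502/1315 + 2248/((-3395*(-1/3122))) = 4502/1315 + 2248/(485/446) = 4502/1315 + 2248*(446/485) = 4502/1315 + 1002608/485 = 264122598/127555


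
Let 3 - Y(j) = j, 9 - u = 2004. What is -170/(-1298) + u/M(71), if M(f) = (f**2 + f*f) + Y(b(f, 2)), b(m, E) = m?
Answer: -147855/2166362 ≈ -0.068250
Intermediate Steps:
u = -1995 (u = 9 - 1*2004 = 9 - 2004 = -1995)
Y(j) = 3 - j
M(f) = 3 - f + 2*f**2 (M(f) = (f**2 + f*f) + (3 - f) = (f**2 + f**2) + (3 - f) = 2*f**2 + (3 - f) = 3 - f + 2*f**2)
-170/(-1298) + u/M(71) = -170/(-1298) - 1995/(3 - 1*71 + 2*71**2) = -170*(-1/1298) - 1995/(3 - 71 + 2*5041) = 85/649 - 1995/(3 - 71 + 10082) = 85/649 - 1995/10014 = 85/649 - 1995*1/10014 = 85/649 - 665/3338 = -147855/2166362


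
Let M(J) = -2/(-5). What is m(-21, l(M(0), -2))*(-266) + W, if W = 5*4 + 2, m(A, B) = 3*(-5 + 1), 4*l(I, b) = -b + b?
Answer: 3214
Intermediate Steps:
M(J) = 2/5 (M(J) = -2*(-1/5) = 2/5)
l(I, b) = 0 (l(I, b) = (-b + b)/4 = (1/4)*0 = 0)
m(A, B) = -12 (m(A, B) = 3*(-4) = -12)
W = 22 (W = 20 + 2 = 22)
m(-21, l(M(0), -2))*(-266) + W = -12*(-266) + 22 = 3192 + 22 = 3214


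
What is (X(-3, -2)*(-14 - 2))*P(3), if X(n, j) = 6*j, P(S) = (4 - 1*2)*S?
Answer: 1152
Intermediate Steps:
P(S) = 2*S (P(S) = (4 - 2)*S = 2*S)
(X(-3, -2)*(-14 - 2))*P(3) = ((6*(-2))*(-14 - 2))*(2*3) = -12*(-16)*6 = 192*6 = 1152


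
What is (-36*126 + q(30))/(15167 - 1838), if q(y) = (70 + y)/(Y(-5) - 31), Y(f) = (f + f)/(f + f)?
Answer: -13618/39987 ≈ -0.34056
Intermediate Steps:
Y(f) = 1 (Y(f) = (2*f)/((2*f)) = (2*f)*(1/(2*f)) = 1)
q(y) = -7/3 - y/30 (q(y) = (70 + y)/(1 - 31) = (70 + y)/(-30) = (70 + y)*(-1/30) = -7/3 - y/30)
(-36*126 + q(30))/(15167 - 1838) = (-36*126 + (-7/3 - 1/30*30))/(15167 - 1838) = (-4536 + (-7/3 - 1))/13329 = (-4536 - 10/3)*(1/13329) = -13618/3*1/13329 = -13618/39987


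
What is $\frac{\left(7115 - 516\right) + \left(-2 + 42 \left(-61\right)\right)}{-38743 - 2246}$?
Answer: $- \frac{1345}{13663} \approx -0.098441$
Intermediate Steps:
$\frac{\left(7115 - 516\right) + \left(-2 + 42 \left(-61\right)\right)}{-38743 - 2246} = \frac{6599 - 2564}{-40989} = \left(6599 - 2564\right) \left(- \frac{1}{40989}\right) = 4035 \left(- \frac{1}{40989}\right) = - \frac{1345}{13663}$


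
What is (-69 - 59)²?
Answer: 16384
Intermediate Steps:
(-69 - 59)² = (-128)² = 16384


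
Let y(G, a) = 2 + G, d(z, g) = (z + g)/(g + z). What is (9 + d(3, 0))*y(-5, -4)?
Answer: -30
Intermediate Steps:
d(z, g) = 1 (d(z, g) = (g + z)/(g + z) = 1)
(9 + d(3, 0))*y(-5, -4) = (9 + 1)*(2 - 5) = 10*(-3) = -30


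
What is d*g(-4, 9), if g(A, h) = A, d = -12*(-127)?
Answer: -6096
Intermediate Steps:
d = 1524
d*g(-4, 9) = 1524*(-4) = -6096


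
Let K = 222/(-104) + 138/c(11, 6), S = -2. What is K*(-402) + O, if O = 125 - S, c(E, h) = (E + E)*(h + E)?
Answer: 4068443/4862 ≈ 836.78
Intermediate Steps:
c(E, h) = 2*E*(E + h) (c(E, h) = (2*E)*(E + h) = 2*E*(E + h))
K = -17169/9724 (K = 222/(-104) + 138/((2*11*(11 + 6))) = 222*(-1/104) + 138/((2*11*17)) = -111/52 + 138/374 = -111/52 + 138*(1/374) = -111/52 + 69/187 = -17169/9724 ≈ -1.7656)
O = 127 (O = 125 - 1*(-2) = 125 + 2 = 127)
K*(-402) + O = -17169/9724*(-402) + 127 = 3450969/4862 + 127 = 4068443/4862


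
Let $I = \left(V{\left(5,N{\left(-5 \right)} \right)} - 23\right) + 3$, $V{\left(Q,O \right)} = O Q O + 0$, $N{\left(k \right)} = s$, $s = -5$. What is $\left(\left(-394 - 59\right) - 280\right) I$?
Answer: $-76965$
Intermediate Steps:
$N{\left(k \right)} = -5$
$V{\left(Q,O \right)} = Q O^{2}$ ($V{\left(Q,O \right)} = Q O^{2} + 0 = Q O^{2}$)
$I = 105$ ($I = \left(5 \left(-5\right)^{2} - 23\right) + 3 = \left(5 \cdot 25 - 23\right) + 3 = \left(125 - 23\right) + 3 = 102 + 3 = 105$)
$\left(\left(-394 - 59\right) - 280\right) I = \left(\left(-394 - 59\right) - 280\right) 105 = \left(-453 - 280\right) 105 = \left(-733\right) 105 = -76965$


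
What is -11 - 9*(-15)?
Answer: 124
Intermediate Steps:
-11 - 9*(-15) = -11 + 135 = 124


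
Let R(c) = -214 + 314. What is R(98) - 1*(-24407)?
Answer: 24507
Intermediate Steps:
R(c) = 100
R(98) - 1*(-24407) = 100 - 1*(-24407) = 100 + 24407 = 24507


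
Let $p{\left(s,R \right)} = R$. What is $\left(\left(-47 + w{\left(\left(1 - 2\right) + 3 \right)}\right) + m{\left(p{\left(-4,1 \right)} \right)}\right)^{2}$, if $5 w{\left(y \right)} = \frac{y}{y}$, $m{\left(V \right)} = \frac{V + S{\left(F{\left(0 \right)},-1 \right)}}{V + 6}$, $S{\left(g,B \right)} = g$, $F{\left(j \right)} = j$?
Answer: $\frac{2666689}{1225} \approx 2176.9$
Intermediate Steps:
$m{\left(V \right)} = \frac{V}{6 + V}$ ($m{\left(V \right)} = \frac{V + 0}{V + 6} = \frac{V}{6 + V}$)
$w{\left(y \right)} = \frac{1}{5}$ ($w{\left(y \right)} = \frac{y \frac{1}{y}}{5} = \frac{1}{5} \cdot 1 = \frac{1}{5}$)
$\left(\left(-47 + w{\left(\left(1 - 2\right) + 3 \right)}\right) + m{\left(p{\left(-4,1 \right)} \right)}\right)^{2} = \left(\left(-47 + \frac{1}{5}\right) + 1 \frac{1}{6 + 1}\right)^{2} = \left(- \frac{234}{5} + 1 \cdot \frac{1}{7}\right)^{2} = \left(- \frac{234}{5} + \frac{1}{7}\right)^{2} = \left(- \frac{1633}{35}\right)^{2} = \frac{2666689}{1225}$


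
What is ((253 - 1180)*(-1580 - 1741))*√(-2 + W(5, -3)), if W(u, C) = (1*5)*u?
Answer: 3078567*√23 ≈ 1.4764e+7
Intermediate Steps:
W(u, C) = 5*u
((253 - 1180)*(-1580 - 1741))*√(-2 + W(5, -3)) = ((253 - 1180)*(-1580 - 1741))*√(-2 + 5*5) = (-927*(-3321))*√(-2 + 25) = 3078567*√23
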